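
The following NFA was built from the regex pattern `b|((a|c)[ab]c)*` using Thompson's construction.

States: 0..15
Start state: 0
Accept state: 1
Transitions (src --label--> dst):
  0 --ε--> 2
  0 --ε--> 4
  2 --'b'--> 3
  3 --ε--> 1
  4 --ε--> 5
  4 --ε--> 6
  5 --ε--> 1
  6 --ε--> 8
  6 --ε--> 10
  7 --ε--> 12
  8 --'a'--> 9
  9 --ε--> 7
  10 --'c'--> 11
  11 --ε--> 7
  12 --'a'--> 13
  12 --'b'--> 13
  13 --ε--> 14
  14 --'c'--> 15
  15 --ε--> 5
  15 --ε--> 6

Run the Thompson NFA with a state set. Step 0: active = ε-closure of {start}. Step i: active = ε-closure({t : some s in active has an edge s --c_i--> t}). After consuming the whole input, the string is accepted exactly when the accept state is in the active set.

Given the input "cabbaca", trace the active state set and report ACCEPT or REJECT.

Answer: REJECT

Trace:
start: ε-closure({0}) = {0,1,2,4,5,6,8,10}
'c' @ 1: {7,11,12}
'a' @ 2: {13,14}
'b' @ 3: {}  — dead — no transitions
rest 'baca' ignored (set empty)
after full input: {}  (accept=1 not in)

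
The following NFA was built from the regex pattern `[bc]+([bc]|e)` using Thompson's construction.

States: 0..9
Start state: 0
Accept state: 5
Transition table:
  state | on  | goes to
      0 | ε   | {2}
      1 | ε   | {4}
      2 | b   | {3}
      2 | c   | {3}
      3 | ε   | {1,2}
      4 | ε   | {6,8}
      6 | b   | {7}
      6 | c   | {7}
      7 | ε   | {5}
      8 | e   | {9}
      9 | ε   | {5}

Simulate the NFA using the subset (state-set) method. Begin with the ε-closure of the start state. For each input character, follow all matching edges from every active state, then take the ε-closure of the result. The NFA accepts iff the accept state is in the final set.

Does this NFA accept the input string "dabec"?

Answer: REJECT

Trace:
S₀ = ε-closure({0}) = {0,2}
'd' @ 1: {}  — dead — no transitions
rest 'abec' ignored (set empty)
final: {}; accept 5 not in set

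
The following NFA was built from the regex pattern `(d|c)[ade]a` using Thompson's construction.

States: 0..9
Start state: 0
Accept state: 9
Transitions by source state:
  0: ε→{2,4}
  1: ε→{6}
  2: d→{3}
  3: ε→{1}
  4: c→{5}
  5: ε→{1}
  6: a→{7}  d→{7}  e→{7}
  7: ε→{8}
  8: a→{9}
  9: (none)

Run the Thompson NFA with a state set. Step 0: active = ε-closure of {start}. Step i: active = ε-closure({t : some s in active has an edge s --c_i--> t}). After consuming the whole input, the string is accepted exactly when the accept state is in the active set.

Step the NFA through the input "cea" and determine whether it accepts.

Answer: ACCEPT

Steps:
initial (ε-close {0}): {0,2,4}
'c' @ 1: {1,5,6}
'e' @ 2: {7,8}
'a' @ 3: {9}  [accepting]
final: {9}; accept 9 in set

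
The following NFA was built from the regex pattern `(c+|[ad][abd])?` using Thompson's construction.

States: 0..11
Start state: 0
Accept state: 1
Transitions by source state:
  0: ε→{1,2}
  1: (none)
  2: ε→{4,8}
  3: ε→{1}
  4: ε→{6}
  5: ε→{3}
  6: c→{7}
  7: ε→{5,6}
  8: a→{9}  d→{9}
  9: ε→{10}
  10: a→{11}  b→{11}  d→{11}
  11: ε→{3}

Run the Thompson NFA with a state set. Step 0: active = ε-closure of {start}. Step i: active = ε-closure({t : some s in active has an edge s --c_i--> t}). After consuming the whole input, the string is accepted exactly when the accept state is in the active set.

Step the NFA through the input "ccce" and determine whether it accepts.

Answer: REJECT

Trace:
S₀ = ε-closure({0}) = {0,1,2,4,6,8}
'c' @ 1: {1,3,5,6,7}  (accept∈set)
'c' @ 2: {1,3,5,6,7}  (accept∈set)
'c' @ 3: {1,3,5,6,7}  (accept∈set)
'e' @ 4: {}  — dead — no transitions
after full input: {}  (accept=1 not in)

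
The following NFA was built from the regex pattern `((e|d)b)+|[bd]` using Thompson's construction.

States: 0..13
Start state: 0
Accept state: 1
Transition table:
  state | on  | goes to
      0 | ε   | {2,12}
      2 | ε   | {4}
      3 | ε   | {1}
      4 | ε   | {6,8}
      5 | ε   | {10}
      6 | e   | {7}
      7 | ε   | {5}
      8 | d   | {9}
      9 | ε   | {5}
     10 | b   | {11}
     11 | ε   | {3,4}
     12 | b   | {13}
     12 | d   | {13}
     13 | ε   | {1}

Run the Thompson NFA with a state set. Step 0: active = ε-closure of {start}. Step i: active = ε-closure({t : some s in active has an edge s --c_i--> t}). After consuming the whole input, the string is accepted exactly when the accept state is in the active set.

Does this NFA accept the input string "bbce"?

initial (ε-close {0}): {0,2,4,6,8,12}
'b' @ 1: {1,13}  [accepting]
'b' @ 2: {}  — state set empty
rest 'ce' ignored (set empty)
end set {} — state 1 not in

Answer: REJECT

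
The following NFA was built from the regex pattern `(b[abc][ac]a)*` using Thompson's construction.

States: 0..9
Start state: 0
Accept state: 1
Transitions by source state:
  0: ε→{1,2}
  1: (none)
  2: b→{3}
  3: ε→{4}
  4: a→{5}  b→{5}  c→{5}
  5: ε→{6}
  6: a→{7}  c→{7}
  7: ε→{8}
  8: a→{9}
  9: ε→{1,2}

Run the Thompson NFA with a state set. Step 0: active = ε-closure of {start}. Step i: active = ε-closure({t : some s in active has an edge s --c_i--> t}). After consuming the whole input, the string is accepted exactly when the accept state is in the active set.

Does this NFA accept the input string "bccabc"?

Answer: REJECT

Steps:
S₀ = ε-closure({0}) = {0,1,2}
'b' @ 1: {3,4}
'c' @ 2: {5,6}
'c' @ 3: {7,8}
'a' @ 4: {1,2,9}  (accept∈set)
'b' @ 5: {3,4}
'c' @ 6: {5,6}
end set {5,6} — state 1 not in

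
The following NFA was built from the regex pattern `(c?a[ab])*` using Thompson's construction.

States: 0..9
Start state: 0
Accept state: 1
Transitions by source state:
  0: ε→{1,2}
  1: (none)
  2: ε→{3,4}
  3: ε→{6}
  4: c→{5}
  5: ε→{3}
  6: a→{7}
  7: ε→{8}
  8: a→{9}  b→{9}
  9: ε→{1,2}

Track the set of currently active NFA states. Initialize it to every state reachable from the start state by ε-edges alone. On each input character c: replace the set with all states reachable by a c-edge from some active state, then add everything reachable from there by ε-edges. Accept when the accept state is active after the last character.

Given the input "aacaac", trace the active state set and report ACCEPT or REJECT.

Answer: REJECT

Trace:
start: ε-closure({0}) = {0,1,2,3,4,6}
'a' @ 1: {7,8}
'a' @ 2: {1,2,3,4,6,9}  ✓accept
'c' @ 3: {3,5,6}
'a' @ 4: {7,8}
'a' @ 5: {1,2,3,4,6,9}  ✓accept
'c' @ 6: {3,5,6}
final: {3,5,6}; accept 1 not in set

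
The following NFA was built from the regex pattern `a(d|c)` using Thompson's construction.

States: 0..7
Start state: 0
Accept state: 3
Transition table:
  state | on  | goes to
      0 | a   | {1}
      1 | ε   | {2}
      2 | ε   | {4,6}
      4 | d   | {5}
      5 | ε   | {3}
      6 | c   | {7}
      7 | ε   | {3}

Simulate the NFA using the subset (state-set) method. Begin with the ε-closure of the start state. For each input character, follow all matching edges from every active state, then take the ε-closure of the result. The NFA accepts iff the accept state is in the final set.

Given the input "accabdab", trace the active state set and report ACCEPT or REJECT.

Answer: REJECT

Derivation:
initial (ε-close {0}): {0}
'a' @ 1: {1,2,4,6}
'c' @ 2: {3,7}  (accept∈set)
'c' @ 3: {}  — dead — no transitions
rest 'abdab' ignored (set empty)
after full input: {}  (accept=3 not in)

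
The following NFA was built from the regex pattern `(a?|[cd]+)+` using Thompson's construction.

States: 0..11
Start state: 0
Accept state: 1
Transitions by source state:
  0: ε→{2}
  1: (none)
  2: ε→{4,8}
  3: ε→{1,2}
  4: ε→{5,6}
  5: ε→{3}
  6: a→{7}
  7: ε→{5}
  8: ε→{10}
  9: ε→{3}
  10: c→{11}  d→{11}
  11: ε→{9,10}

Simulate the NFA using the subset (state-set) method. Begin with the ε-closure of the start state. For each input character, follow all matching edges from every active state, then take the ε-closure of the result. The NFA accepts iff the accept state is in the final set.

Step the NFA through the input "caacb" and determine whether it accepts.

Answer: REJECT

Trace:
initial (ε-close {0}): {0,1,2,3,4,5,6,8,10}
'c' @ 1: {1,2,3,4,5,6,8,9,10,11}  ✓accept
'a' @ 2: {1,2,3,4,5,6,7,8,10}  ✓accept
'a' @ 3: {1,2,3,4,5,6,7,8,10}  ✓accept
'c' @ 4: {1,2,3,4,5,6,8,9,10,11}  ✓accept
'b' @ 5: {}  — no active states
end set {} — state 1 not in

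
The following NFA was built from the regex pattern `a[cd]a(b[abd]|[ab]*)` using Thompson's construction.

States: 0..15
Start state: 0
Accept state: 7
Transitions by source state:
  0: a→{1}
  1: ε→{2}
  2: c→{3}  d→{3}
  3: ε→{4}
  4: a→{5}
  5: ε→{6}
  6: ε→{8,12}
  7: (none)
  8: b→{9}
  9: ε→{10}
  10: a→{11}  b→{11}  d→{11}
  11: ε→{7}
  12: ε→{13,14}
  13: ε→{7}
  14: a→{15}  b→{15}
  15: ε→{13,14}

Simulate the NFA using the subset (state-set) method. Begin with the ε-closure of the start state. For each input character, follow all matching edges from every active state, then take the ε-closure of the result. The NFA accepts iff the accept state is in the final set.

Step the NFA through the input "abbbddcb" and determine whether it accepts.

Answer: REJECT

Steps:
initial (ε-close {0}): {0}
'a' @ 1: {1,2}
'b' @ 2: {}  — dead — no transitions
rest 'bbddcb' ignored (set empty)
end set {} — state 7 not in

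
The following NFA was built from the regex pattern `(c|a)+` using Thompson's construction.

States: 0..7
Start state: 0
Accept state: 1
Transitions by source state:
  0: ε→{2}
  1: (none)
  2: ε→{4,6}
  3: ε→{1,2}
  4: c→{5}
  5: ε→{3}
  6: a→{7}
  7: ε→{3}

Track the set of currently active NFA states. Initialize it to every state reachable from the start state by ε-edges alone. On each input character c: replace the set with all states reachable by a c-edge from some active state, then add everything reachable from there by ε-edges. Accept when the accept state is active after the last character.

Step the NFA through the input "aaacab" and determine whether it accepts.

S₀ = ε-closure({0}) = {0,2,4,6}
'a' @ 1: {1,2,3,4,6,7}  ✓accept
'a' @ 2: {1,2,3,4,6,7}  ✓accept
'a' @ 3: {1,2,3,4,6,7}  ✓accept
'c' @ 4: {1,2,3,4,5,6}  ✓accept
'a' @ 5: {1,2,3,4,6,7}  ✓accept
'b' @ 6: {}  — state set empty
end set {} — state 1 not in

Answer: REJECT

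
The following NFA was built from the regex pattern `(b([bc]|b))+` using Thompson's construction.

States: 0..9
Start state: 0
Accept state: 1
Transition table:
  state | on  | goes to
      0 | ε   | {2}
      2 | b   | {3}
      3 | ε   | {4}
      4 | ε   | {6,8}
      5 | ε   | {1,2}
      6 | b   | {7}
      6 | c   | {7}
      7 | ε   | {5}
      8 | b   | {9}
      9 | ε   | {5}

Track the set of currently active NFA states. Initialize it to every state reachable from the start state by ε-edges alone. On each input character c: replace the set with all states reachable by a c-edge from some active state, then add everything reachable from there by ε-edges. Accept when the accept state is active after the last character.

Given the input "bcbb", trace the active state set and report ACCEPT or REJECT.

Answer: ACCEPT

Steps:
initial (ε-close {0}): {0,2}
'b' @ 1: {3,4,6,8}
'c' @ 2: {1,2,5,7}  (accept∈set)
'b' @ 3: {3,4,6,8}
'b' @ 4: {1,2,5,7,9}  (accept∈set)
end set {1,2,5,7,9} — state 1 in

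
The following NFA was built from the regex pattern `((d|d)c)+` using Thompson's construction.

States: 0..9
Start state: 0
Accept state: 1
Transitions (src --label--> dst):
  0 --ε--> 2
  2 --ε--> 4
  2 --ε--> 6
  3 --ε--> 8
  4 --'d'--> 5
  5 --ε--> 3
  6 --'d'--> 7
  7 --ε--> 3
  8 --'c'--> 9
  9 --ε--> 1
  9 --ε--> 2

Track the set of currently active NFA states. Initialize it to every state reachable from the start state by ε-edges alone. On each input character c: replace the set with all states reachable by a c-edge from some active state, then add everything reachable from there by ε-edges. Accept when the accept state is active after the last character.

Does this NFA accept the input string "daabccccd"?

Answer: REJECT

Steps:
start: ε-closure({0}) = {0,2,4,6}
'd' @ 1: {3,5,7,8}
'a' @ 2: {}  — dead — no transitions
rest 'abccccd' ignored (set empty)
final: {}; accept 1 not in set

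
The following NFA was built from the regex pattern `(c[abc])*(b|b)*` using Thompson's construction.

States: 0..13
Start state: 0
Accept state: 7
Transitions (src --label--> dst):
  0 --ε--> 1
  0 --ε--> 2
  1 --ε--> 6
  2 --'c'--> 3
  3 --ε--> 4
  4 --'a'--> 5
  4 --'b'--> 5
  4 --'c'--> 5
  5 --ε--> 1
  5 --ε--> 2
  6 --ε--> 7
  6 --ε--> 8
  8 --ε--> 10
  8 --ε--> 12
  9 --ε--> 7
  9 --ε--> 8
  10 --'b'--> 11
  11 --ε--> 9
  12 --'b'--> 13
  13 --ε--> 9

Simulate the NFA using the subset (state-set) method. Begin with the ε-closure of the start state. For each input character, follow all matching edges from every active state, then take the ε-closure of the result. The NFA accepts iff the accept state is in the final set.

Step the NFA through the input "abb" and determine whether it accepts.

Answer: REJECT

Steps:
start: ε-closure({0}) = {0,1,2,6,7,8,10,12}
'a' @ 1: {}  — no active states
rest 'bb' ignored (set empty)
end set {} — state 7 not in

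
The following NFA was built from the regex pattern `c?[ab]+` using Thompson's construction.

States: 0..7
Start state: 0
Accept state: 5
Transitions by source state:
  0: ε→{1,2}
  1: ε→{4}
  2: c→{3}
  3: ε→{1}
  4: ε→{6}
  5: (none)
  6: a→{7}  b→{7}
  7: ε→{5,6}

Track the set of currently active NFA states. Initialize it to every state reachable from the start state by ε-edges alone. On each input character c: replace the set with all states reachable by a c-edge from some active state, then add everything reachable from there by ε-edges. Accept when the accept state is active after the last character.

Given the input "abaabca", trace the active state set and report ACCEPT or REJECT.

Answer: REJECT

Trace:
start: ε-closure({0}) = {0,1,2,4,6}
'a' @ 1: {5,6,7}  (accept∈set)
'b' @ 2: {5,6,7}  (accept∈set)
'a' @ 3: {5,6,7}  (accept∈set)
'a' @ 4: {5,6,7}  (accept∈set)
'b' @ 5: {5,6,7}  (accept∈set)
'c' @ 6: {}  — no active states
rest 'a' ignored (set empty)
final: {}; accept 5 not in set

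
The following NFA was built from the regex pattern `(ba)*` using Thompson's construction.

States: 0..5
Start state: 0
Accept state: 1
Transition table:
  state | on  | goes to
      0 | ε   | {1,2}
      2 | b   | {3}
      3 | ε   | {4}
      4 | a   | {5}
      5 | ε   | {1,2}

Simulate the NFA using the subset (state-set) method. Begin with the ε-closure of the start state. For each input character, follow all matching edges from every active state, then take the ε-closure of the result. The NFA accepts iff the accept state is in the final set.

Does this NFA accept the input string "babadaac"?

S₀ = ε-closure({0}) = {0,1,2}
'b' @ 1: {3,4}
'a' @ 2: {1,2,5}  (accept∈set)
'b' @ 3: {3,4}
'a' @ 4: {1,2,5}  (accept∈set)
'd' @ 5: {}  — state set empty
rest 'aac' ignored (set empty)
after full input: {}  (accept=1 not in)

Answer: REJECT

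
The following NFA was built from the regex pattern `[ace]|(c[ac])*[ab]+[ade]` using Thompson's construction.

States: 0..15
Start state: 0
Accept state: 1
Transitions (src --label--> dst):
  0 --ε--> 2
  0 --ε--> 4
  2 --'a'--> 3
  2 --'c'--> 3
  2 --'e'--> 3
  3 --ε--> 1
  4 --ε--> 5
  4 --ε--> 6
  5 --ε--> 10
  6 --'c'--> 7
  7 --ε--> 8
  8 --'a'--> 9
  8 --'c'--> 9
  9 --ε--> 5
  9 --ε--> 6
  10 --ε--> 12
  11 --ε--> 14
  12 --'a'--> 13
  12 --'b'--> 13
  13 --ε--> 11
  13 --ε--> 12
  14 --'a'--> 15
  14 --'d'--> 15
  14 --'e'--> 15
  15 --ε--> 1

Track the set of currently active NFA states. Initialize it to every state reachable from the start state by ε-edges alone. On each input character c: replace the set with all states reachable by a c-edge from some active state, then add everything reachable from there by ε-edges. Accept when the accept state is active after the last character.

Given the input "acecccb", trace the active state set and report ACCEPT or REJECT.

Answer: REJECT

Steps:
start: ε-closure({0}) = {0,2,4,5,6,10,12}
'a' @ 1: {1,3,11,12,13,14}  (accept∈set)
'c' @ 2: {}  — dead — no transitions
rest 'ecccb' ignored (set empty)
final: {}; accept 1 not in set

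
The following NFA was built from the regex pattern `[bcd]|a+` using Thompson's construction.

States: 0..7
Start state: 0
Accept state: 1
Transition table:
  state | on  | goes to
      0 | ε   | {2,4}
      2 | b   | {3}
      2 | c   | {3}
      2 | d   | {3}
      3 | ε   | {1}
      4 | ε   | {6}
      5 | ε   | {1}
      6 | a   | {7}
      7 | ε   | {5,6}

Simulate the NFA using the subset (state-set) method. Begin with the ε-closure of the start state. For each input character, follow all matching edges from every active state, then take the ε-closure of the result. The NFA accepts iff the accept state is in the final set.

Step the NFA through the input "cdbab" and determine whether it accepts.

Answer: REJECT

Derivation:
S₀ = ε-closure({0}) = {0,2,4,6}
'c' @ 1: {1,3}  ✓accept
'd' @ 2: {}  — dead — no transitions
rest 'bab' ignored (set empty)
after full input: {}  (accept=1 not in)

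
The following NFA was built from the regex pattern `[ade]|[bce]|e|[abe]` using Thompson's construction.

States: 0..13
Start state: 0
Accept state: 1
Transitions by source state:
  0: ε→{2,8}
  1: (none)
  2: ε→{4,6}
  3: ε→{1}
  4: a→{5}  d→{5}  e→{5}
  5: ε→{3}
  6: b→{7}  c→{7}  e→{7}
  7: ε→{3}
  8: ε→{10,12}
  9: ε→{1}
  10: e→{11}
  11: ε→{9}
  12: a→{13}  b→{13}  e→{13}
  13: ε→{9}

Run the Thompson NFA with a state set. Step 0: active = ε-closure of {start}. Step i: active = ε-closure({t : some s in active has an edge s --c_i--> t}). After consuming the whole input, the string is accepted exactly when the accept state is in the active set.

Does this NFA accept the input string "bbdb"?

S₀ = ε-closure({0}) = {0,2,4,6,8,10,12}
'b' @ 1: {1,3,7,9,13}  (accept∈set)
'b' @ 2: {}  — no active states
rest 'db' ignored (set empty)
after full input: {}  (accept=1 not in)

Answer: REJECT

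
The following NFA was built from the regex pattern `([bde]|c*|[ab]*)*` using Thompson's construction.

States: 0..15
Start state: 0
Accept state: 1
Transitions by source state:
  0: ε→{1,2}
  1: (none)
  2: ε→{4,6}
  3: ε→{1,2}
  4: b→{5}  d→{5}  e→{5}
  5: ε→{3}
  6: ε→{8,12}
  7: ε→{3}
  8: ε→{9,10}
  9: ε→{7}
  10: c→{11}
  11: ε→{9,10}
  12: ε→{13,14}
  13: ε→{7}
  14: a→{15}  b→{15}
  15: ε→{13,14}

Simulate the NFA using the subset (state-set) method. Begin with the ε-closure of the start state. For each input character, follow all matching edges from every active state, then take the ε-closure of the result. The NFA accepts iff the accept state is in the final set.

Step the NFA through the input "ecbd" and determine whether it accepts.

Answer: ACCEPT

Derivation:
start: ε-closure({0}) = {0,1,2,3,4,6,7,8,9,10,12,13,14}
'e' @ 1: {1,2,3,4,5,6,7,8,9,10,12,13,14}  [accepting]
'c' @ 2: {1,2,3,4,6,7,8,9,10,11,12,13,14}  [accepting]
'b' @ 3: {1,2,3,4,5,6,7,8,9,10,12,13,14,15}  [accepting]
'd' @ 4: {1,2,3,4,5,6,7,8,9,10,12,13,14}  [accepting]
end set {1,2,3,4,5,6,7,8,9,10,12,13,14} — state 1 in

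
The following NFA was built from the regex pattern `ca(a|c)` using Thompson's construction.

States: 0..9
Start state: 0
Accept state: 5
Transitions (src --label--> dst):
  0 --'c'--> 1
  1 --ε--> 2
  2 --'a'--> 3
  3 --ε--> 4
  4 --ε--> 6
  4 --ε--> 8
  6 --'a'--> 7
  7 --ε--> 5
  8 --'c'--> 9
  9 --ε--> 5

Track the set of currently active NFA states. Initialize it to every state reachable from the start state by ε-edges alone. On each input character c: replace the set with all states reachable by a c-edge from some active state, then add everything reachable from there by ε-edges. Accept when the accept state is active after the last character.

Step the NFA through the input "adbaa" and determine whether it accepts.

Answer: REJECT

Steps:
S₀ = ε-closure({0}) = {0}
'a' @ 1: {}  — state set empty
rest 'dbaa' ignored (set empty)
end set {} — state 5 not in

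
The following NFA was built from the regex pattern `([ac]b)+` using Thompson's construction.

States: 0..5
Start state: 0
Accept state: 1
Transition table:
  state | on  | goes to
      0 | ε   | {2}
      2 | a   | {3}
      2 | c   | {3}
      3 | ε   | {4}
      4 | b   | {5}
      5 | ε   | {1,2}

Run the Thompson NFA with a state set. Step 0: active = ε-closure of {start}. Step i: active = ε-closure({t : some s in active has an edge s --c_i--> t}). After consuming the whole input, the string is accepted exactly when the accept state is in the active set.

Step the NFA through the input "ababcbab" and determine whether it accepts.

S₀ = ε-closure({0}) = {0,2}
'a' @ 1: {3,4}
'b' @ 2: {1,2,5}  [accepting]
'a' @ 3: {3,4}
'b' @ 4: {1,2,5}  [accepting]
'c' @ 5: {3,4}
'b' @ 6: {1,2,5}  [accepting]
'a' @ 7: {3,4}
'b' @ 8: {1,2,5}  [accepting]
end set {1,2,5} — state 1 in

Answer: ACCEPT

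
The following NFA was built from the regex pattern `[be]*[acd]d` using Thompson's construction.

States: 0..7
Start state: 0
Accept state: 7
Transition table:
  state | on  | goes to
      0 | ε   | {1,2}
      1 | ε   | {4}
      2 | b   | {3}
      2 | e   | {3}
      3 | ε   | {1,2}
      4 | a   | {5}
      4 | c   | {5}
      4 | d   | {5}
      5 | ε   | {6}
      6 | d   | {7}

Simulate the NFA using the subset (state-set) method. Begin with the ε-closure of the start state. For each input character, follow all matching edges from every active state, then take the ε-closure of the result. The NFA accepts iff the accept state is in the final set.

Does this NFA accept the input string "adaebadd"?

Answer: REJECT

Steps:
S₀ = ε-closure({0}) = {0,1,2,4}
'a' @ 1: {5,6}
'd' @ 2: {7}  [accepting]
'a' @ 3: {}  — dead — no transitions
rest 'ebadd' ignored (set empty)
final: {}; accept 7 not in set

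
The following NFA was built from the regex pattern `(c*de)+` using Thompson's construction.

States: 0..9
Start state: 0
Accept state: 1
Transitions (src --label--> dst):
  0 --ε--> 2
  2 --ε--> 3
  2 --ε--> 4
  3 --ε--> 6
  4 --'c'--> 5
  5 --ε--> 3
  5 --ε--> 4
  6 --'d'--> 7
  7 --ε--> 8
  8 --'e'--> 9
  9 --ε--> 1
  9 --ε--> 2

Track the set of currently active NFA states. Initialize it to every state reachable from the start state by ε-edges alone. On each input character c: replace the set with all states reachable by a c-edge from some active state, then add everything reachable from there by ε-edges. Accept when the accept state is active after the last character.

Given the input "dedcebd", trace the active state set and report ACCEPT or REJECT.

Answer: REJECT

Derivation:
initial (ε-close {0}): {0,2,3,4,6}
'd' @ 1: {7,8}
'e' @ 2: {1,2,3,4,6,9}  ✓accept
'd' @ 3: {7,8}
'c' @ 4: {}  — state set empty
rest 'ebd' ignored (set empty)
after full input: {}  (accept=1 not in)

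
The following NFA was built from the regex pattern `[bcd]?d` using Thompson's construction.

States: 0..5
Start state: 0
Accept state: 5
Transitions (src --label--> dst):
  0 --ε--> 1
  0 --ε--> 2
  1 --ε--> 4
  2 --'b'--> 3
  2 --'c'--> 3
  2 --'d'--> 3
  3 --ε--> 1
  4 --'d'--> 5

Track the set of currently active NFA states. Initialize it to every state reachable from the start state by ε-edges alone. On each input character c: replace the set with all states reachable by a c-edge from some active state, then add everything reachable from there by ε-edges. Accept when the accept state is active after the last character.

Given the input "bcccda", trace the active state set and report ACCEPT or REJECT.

Answer: REJECT

Steps:
start: ε-closure({0}) = {0,1,2,4}
'b' @ 1: {1,3,4}
'c' @ 2: {}  — state set empty
rest 'ccda' ignored (set empty)
final: {}; accept 5 not in set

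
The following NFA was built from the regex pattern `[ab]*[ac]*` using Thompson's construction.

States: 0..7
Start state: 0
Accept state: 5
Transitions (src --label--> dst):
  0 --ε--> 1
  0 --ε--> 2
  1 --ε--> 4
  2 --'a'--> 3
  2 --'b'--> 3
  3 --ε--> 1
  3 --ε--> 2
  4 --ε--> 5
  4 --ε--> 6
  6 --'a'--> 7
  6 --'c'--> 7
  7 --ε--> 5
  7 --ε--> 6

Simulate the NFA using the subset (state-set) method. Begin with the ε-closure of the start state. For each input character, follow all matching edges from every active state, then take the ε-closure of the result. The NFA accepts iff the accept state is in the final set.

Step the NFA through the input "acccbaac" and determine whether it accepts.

Answer: REJECT

Steps:
initial (ε-close {0}): {0,1,2,4,5,6}
'a' @ 1: {1,2,3,4,5,6,7}  [accepting]
'c' @ 2: {5,6,7}  [accepting]
'c' @ 3: {5,6,7}  [accepting]
'c' @ 4: {5,6,7}  [accepting]
'b' @ 5: {}  — state set empty
rest 'aac' ignored (set empty)
after full input: {}  (accept=5 not in)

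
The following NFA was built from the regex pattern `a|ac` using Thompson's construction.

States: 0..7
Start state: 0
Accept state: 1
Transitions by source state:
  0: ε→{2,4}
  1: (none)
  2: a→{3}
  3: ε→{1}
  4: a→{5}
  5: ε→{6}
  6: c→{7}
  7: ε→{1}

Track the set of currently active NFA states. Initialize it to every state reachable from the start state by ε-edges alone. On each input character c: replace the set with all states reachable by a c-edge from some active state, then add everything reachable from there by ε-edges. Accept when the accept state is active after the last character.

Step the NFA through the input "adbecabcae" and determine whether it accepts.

initial (ε-close {0}): {0,2,4}
'a' @ 1: {1,3,5,6}  (accept∈set)
'd' @ 2: {}  — no active states
rest 'becabcae' ignored (set empty)
after full input: {}  (accept=1 not in)

Answer: REJECT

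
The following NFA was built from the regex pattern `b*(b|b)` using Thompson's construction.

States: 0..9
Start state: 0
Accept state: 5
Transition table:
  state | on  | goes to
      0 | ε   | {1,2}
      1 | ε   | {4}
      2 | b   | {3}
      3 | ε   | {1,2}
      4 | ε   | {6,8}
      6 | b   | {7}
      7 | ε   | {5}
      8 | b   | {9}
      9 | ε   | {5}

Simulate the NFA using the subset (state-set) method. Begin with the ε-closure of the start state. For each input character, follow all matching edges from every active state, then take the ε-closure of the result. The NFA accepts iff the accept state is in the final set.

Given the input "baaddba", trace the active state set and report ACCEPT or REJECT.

Answer: REJECT

Trace:
start: ε-closure({0}) = {0,1,2,4,6,8}
'b' @ 1: {1,2,3,4,5,6,7,8,9}  (accept∈set)
'a' @ 2: {}  — dead — no transitions
rest 'addba' ignored (set empty)
end set {} — state 5 not in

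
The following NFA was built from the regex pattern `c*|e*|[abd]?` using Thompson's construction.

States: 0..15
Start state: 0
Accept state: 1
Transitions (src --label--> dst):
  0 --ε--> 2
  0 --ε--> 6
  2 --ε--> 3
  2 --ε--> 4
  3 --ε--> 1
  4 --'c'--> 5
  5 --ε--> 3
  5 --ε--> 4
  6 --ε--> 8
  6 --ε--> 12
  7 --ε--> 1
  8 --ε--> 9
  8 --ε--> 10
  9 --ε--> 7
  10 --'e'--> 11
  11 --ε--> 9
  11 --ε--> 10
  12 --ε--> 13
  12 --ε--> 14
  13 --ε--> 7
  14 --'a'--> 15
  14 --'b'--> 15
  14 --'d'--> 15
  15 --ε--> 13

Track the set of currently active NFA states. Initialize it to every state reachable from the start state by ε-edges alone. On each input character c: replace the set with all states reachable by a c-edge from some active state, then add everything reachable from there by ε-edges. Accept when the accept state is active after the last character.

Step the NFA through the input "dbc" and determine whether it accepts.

S₀ = ε-closure({0}) = {0,1,2,3,4,6,7,8,9,10,12,13,14}
'd' @ 1: {1,7,13,15}  [accepting]
'b' @ 2: {}  — no active states
rest 'c' ignored (set empty)
final: {}; accept 1 not in set

Answer: REJECT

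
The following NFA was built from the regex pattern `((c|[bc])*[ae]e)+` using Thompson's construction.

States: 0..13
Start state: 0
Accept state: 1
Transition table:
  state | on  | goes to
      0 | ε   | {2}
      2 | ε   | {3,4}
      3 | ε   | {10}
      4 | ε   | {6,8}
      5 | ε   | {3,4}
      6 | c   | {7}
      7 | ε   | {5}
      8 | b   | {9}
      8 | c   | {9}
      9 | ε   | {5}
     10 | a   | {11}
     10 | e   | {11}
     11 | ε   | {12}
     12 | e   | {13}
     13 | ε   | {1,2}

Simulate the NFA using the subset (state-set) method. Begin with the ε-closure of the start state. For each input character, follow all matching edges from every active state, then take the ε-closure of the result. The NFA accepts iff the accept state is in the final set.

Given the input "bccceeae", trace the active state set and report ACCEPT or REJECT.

start: ε-closure({0}) = {0,2,3,4,6,8,10}
'b' @ 1: {3,4,5,6,8,9,10}
'c' @ 2: {3,4,5,6,7,8,9,10}
'c' @ 3: {3,4,5,6,7,8,9,10}
'c' @ 4: {3,4,5,6,7,8,9,10}
'e' @ 5: {11,12}
'e' @ 6: {1,2,3,4,6,8,10,13}  ✓accept
'a' @ 7: {11,12}
'e' @ 8: {1,2,3,4,6,8,10,13}  ✓accept
end set {1,2,3,4,6,8,10,13} — state 1 in

Answer: ACCEPT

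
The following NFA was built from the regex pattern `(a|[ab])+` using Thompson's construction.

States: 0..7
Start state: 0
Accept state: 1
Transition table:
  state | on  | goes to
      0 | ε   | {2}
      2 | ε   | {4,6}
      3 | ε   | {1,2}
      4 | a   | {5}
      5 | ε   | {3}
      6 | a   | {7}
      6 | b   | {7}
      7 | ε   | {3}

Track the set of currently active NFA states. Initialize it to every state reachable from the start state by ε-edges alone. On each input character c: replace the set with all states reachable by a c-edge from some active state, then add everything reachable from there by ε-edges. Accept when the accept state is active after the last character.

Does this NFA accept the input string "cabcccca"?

Answer: REJECT

Trace:
start: ε-closure({0}) = {0,2,4,6}
'c' @ 1: {}  — dead — no transitions
rest 'abcccca' ignored (set empty)
end set {} — state 1 not in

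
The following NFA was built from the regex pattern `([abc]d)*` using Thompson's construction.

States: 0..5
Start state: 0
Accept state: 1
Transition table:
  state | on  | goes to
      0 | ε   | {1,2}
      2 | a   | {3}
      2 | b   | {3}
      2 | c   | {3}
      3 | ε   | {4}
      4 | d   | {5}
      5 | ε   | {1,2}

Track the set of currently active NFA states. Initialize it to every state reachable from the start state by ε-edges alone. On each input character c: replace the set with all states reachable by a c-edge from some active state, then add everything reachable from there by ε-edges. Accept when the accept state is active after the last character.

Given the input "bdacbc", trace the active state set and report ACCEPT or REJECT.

initial (ε-close {0}): {0,1,2}
'b' @ 1: {3,4}
'd' @ 2: {1,2,5}  (accept∈set)
'a' @ 3: {3,4}
'c' @ 4: {}  — state set empty
rest 'bc' ignored (set empty)
after full input: {}  (accept=1 not in)

Answer: REJECT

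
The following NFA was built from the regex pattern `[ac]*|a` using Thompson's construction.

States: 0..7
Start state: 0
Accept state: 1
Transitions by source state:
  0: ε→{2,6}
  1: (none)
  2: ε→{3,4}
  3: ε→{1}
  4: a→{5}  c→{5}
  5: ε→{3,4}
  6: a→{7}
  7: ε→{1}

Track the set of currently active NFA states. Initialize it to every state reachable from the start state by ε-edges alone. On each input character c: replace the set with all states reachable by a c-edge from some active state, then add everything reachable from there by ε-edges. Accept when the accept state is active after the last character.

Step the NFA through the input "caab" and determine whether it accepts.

S₀ = ε-closure({0}) = {0,1,2,3,4,6}
'c' @ 1: {1,3,4,5}  (accept∈set)
'a' @ 2: {1,3,4,5}  (accept∈set)
'a' @ 3: {1,3,4,5}  (accept∈set)
'b' @ 4: {}  — dead — no transitions
end set {} — state 1 not in

Answer: REJECT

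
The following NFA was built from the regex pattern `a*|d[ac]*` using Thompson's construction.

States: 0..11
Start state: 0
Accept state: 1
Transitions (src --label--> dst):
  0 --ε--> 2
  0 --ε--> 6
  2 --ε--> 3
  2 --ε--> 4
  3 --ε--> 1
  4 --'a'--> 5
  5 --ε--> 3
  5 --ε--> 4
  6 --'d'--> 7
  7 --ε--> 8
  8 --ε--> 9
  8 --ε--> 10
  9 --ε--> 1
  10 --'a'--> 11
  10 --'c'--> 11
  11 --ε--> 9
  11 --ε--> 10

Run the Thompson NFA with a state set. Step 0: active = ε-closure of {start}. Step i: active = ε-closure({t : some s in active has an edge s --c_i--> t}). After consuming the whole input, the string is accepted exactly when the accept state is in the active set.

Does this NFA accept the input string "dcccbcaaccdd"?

start: ε-closure({0}) = {0,1,2,3,4,6}
'd' @ 1: {1,7,8,9,10}  [accepting]
'c' @ 2: {1,9,10,11}  [accepting]
'c' @ 3: {1,9,10,11}  [accepting]
'c' @ 4: {1,9,10,11}  [accepting]
'b' @ 5: {}  — state set empty
rest 'caaccdd' ignored (set empty)
end set {} — state 1 not in

Answer: REJECT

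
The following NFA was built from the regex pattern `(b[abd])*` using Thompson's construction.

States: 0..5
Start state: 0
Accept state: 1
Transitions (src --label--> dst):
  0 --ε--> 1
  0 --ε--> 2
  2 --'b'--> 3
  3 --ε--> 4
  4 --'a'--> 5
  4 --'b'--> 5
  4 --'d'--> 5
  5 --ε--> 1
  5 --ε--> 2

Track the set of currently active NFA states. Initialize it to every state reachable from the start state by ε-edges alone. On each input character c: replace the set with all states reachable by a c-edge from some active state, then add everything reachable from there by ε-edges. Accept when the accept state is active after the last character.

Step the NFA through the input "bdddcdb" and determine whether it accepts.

start: ε-closure({0}) = {0,1,2}
'b' @ 1: {3,4}
'd' @ 2: {1,2,5}  ✓accept
'd' @ 3: {}  — no active states
rest 'dcdb' ignored (set empty)
final: {}; accept 1 not in set

Answer: REJECT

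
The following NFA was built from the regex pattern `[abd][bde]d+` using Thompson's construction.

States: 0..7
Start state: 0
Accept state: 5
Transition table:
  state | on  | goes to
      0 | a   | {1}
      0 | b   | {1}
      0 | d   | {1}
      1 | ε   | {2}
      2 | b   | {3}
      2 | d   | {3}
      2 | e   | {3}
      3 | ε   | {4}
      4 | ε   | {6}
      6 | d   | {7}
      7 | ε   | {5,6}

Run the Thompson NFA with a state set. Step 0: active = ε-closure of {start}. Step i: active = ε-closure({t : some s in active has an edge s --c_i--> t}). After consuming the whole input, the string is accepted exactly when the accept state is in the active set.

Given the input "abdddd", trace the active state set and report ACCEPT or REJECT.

Answer: ACCEPT

Derivation:
start: ε-closure({0}) = {0}
'a' @ 1: {1,2}
'b' @ 2: {3,4,6}
'd' @ 3: {5,6,7}  (accept∈set)
'd' @ 4: {5,6,7}  (accept∈set)
'd' @ 5: {5,6,7}  (accept∈set)
'd' @ 6: {5,6,7}  (accept∈set)
final: {5,6,7}; accept 5 in set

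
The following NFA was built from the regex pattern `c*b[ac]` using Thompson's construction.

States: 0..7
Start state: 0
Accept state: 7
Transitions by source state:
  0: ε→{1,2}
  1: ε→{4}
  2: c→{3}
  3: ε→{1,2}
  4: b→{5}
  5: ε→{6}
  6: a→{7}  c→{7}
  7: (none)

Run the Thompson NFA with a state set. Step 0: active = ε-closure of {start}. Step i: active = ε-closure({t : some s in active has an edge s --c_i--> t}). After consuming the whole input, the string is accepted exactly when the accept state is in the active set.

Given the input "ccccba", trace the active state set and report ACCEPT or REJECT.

Answer: ACCEPT

Derivation:
S₀ = ε-closure({0}) = {0,1,2,4}
'c' @ 1: {1,2,3,4}
'c' @ 2: {1,2,3,4}
'c' @ 3: {1,2,3,4}
'c' @ 4: {1,2,3,4}
'b' @ 5: {5,6}
'a' @ 6: {7}  ✓accept
end set {7} — state 7 in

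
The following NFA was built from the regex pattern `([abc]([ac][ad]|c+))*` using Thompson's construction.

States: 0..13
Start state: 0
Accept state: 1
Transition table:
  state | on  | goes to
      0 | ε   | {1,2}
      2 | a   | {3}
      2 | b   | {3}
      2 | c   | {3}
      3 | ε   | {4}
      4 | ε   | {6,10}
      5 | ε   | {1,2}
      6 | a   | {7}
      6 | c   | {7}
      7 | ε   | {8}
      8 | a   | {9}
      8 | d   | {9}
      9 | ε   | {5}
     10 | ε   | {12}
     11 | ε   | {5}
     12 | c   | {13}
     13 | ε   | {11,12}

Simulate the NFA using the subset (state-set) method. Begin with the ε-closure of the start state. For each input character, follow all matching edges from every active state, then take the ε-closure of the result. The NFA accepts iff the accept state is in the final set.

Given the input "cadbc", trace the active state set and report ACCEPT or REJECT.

Answer: ACCEPT

Steps:
start: ε-closure({0}) = {0,1,2}
'c' @ 1: {3,4,6,10,12}
'a' @ 2: {7,8}
'd' @ 3: {1,2,5,9}  [accepting]
'b' @ 4: {3,4,6,10,12}
'c' @ 5: {1,2,5,7,8,11,12,13}  [accepting]
end set {1,2,5,7,8,11,12,13} — state 1 in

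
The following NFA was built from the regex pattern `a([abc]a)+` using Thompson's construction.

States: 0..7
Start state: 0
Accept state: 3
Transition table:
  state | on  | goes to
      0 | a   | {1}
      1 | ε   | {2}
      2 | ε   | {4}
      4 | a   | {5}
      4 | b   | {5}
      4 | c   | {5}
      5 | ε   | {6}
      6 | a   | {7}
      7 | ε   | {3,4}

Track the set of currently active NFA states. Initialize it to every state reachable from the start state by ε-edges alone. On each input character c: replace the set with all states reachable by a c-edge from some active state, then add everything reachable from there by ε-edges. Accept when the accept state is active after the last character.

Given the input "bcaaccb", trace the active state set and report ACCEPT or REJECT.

Answer: REJECT

Steps:
S₀ = ε-closure({0}) = {0}
'b' @ 1: {}  — state set empty
rest 'caaccb' ignored (set empty)
final: {}; accept 3 not in set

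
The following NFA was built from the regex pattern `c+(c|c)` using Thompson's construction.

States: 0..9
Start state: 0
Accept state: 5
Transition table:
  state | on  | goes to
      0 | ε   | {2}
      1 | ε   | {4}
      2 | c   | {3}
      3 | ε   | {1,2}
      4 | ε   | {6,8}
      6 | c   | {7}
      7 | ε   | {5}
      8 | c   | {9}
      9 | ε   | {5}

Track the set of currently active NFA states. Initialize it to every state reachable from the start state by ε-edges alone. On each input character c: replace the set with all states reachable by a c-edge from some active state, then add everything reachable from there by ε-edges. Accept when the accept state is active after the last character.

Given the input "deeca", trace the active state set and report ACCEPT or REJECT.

Answer: REJECT

Trace:
start: ε-closure({0}) = {0,2}
'd' @ 1: {}  — no active states
rest 'eeca' ignored (set empty)
end set {} — state 5 not in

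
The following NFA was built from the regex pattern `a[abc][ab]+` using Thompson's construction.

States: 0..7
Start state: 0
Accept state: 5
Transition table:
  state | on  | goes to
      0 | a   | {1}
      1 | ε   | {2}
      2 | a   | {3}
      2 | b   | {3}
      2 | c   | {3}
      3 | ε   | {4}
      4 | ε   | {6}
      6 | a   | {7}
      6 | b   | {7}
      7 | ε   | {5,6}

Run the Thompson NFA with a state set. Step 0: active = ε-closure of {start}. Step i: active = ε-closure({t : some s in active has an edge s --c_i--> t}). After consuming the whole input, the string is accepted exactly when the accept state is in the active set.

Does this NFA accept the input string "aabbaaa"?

S₀ = ε-closure({0}) = {0}
'a' @ 1: {1,2}
'a' @ 2: {3,4,6}
'b' @ 3: {5,6,7}  (accept∈set)
'b' @ 4: {5,6,7}  (accept∈set)
'a' @ 5: {5,6,7}  (accept∈set)
'a' @ 6: {5,6,7}  (accept∈set)
'a' @ 7: {5,6,7}  (accept∈set)
final: {5,6,7}; accept 5 in set

Answer: ACCEPT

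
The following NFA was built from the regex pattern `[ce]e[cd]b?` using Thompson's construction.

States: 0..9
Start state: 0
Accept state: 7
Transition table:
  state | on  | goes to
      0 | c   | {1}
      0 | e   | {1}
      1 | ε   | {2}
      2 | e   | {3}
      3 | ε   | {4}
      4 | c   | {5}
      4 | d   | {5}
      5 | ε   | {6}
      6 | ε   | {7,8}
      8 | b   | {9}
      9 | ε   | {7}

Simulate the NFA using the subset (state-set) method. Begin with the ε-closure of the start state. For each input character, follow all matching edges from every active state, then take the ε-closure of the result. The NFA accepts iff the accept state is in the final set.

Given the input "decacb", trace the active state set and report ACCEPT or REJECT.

start: ε-closure({0}) = {0}
'd' @ 1: {}  — no active states
rest 'ecacb' ignored (set empty)
end set {} — state 7 not in

Answer: REJECT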